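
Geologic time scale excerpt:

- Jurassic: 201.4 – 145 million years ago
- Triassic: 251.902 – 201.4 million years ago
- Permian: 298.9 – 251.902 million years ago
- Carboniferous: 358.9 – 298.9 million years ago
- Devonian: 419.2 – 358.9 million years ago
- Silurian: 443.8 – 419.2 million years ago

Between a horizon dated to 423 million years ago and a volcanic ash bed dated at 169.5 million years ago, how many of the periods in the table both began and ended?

423 Ma sits inside the Silurian (443.8–419.2) and 169.5 Ma inside the Jurassic (201.4–145); neither of those is wholly between the two dates.
The listed periods lying completely between them are Devonian, Carboniferous, Permian, Triassic — 4 in all.

4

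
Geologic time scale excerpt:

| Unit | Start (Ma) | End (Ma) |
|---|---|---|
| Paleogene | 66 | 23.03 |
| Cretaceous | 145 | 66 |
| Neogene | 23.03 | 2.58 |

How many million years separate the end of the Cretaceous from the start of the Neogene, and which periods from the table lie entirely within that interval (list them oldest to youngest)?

The Cretaceous closes at 66 Ma and the Neogene opens at 23.03 Ma, so the interval is 66 − 23.03 = 42.97 Myr.
A period fits inside if it starts at or after 66 Ma and ends at or before 23.03 Ma; oldest first that gives Paleogene.

42.97 million years; Paleogene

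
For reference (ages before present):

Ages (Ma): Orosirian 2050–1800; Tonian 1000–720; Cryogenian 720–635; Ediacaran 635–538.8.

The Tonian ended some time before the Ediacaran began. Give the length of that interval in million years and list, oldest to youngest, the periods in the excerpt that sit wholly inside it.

End of Tonian = 720 Ma; start of Ediacaran = 635 Ma.
Gap = 720 − 635 = 85 Myr.
Periods wholly inside 720–635 Ma: Cryogenian (720–635).

85 million years; Cryogenian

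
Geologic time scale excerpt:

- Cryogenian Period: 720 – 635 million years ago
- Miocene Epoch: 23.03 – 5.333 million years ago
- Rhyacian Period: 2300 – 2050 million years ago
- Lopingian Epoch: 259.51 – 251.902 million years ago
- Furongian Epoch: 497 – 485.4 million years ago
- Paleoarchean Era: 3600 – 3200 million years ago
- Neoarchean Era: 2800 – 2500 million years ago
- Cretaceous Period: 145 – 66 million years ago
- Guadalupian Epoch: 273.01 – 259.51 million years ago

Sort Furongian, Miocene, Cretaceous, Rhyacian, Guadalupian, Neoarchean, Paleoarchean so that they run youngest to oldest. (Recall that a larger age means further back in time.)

The oldest of these is Paleoarchean (starts 3600 Ma) and the youngest is Miocene (ends 5.333 Ma).
In between, by decreasing start age: Neoarchean (2800), Rhyacian (2300), Furongian (497), Guadalupian (273.01), Cretaceous (145).
Listing youngest first means reversing that sequence.

Miocene, Cretaceous, Guadalupian, Furongian, Rhyacian, Neoarchean, Paleoarchean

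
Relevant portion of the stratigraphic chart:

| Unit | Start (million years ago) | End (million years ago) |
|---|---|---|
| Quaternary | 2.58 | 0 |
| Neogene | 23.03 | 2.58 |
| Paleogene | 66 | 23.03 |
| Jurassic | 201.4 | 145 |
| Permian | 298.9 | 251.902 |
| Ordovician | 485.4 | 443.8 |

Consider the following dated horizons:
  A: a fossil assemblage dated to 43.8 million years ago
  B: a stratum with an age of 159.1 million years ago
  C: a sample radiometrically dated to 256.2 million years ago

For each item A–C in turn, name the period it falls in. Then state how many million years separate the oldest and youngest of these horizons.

A — Paleogene; B — Jurassic; C — Permian; span 212.4 million years

Match each age against the start–end ranges in the excerpt: A = 43.8 Ma → Paleogene (66–23.03); B = 159.1 Ma → Jurassic (201.4–145); C = 256.2 Ma → Permian (298.9–251.902).
The largest age is 256.2 Ma and the smallest is 43.8 Ma; their difference is 212.4 Myr.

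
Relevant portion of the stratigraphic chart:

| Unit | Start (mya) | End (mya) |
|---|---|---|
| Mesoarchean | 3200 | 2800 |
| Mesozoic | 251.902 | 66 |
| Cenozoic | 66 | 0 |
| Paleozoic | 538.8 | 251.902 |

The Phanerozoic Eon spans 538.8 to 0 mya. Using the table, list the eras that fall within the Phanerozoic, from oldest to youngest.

Eras with both bounds inside 538.8–0 Ma: Paleozoic (538.8–251.902), Mesozoic (251.902–66), Cenozoic (66–0).

Paleozoic, Mesozoic, Cenozoic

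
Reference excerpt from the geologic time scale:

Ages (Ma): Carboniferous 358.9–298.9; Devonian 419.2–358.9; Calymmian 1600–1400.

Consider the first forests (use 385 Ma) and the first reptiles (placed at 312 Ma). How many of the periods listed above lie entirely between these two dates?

The older date is 385 Ma and the younger is 312 Ma.
No period both begins after 385 Ma and ends before 312 Ma, so the count is 0.

0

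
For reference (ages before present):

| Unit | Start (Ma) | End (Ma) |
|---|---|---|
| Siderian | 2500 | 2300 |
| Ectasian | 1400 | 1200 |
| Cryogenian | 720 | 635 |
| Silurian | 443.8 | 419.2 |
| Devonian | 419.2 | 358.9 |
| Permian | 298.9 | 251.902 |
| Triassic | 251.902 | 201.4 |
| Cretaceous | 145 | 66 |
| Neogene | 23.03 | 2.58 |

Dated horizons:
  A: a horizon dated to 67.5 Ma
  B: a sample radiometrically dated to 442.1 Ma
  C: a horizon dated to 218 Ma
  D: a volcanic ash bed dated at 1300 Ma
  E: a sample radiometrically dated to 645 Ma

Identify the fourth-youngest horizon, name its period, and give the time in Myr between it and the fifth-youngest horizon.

E, in the Cryogenian; 655 million years to D

Smaller Ma means younger, so youngest first: A 67.5 < C 218 < B 442.1 < E 645 < D 1300.
Counting 4 along gives E (645 Ma); the excerpt puts that inside the Cryogenian, 720–635 Ma.
Next in line is D (1300 Ma), and 1300 − 645 = 655 Myr.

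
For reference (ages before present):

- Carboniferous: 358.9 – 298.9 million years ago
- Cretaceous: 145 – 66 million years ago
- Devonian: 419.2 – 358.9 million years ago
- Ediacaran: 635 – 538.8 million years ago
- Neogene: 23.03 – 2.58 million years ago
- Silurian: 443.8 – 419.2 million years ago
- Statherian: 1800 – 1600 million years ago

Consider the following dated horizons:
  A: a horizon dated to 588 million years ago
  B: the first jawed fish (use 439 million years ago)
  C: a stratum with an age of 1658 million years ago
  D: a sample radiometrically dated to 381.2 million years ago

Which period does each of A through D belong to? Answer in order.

A: 588 Ma lies in 635–538.8 Ma, so Ediacaran.
B: 439 Ma lies in 443.8–419.2 Ma, so Silurian.
C: 1658 Ma lies in 1800–1600 Ma, so Statherian.
D: 381.2 Ma lies in 419.2–358.9 Ma, so Devonian.

A — Ediacaran; B — Silurian; C — Statherian; D — Devonian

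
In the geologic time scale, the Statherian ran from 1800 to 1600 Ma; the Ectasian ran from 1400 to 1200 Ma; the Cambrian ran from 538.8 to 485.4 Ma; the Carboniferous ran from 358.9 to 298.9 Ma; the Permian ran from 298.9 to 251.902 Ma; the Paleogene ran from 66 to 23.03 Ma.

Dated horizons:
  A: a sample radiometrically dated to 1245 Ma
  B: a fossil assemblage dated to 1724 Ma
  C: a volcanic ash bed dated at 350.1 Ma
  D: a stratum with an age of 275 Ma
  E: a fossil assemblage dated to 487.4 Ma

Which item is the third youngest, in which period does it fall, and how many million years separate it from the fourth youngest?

Sorted youngest-first by Ma: D (275), C (350.1), E (487.4), A (1245), B (1724).
The third youngest is E at 487.4 Ma, which lies in 538.8–485.4 Ma: the Cambrian.
The fourth youngest is A at 1245 Ma; separation = |487.4 − 1245| = 757.6 Myr.

E, in the Cambrian; 757.6 million years to A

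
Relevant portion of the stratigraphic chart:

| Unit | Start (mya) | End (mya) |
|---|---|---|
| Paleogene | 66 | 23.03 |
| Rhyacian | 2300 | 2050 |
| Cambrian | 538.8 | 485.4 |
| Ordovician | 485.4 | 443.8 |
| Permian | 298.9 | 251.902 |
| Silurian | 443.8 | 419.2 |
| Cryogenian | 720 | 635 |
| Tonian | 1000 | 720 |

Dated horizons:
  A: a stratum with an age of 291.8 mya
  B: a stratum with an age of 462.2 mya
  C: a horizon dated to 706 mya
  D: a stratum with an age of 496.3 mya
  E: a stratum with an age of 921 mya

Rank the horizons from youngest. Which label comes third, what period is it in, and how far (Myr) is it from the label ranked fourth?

Sorted youngest-first by Ma: A (291.8), B (462.2), D (496.3), C (706), E (921).
The third youngest is D at 496.3 Ma, which lies in 538.8–485.4 Ma: the Cambrian.
The fourth youngest is C at 706 Ma; separation = |496.3 − 706| = 209.7 Myr.

D, in the Cambrian; 209.7 million years to C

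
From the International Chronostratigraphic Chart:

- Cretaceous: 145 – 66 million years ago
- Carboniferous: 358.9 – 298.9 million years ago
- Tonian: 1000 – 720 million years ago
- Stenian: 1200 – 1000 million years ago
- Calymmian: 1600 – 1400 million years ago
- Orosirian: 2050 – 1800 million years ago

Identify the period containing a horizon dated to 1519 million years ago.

Calymmian

1519 Ma lies between 1600 and 1400 Ma, so it falls in the Calymmian.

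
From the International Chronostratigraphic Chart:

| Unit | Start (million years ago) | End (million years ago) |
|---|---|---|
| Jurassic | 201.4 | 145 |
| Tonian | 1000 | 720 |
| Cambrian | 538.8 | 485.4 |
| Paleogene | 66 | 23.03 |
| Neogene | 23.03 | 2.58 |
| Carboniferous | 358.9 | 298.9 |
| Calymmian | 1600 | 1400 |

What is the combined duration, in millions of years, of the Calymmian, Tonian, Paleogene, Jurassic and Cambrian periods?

632.77 million years

Duration is start − end for each: (1600 − 1400) + (1000 − 720) + (66 − 23.03) + (201.4 − 145) + (538.8 − 485.4).
That is 200 + 280 + 42.97 + 56.4 + 53.4, which totals 632.77 million years.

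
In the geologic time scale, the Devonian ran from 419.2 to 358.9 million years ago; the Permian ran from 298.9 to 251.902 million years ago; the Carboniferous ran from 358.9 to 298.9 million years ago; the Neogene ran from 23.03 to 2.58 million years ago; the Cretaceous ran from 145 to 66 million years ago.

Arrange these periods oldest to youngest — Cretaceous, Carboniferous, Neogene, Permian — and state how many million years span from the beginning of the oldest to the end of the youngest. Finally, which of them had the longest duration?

Start ages (Ma): Carboniferous 358.9, Permian 298.9, Cretaceous 145, Neogene 23.03.
Ordered oldest to youngest: Carboniferous, Permian, Cretaceous, Neogene.
Span = 358.9 − 2.58 = 356.32 Myr.
Durations: Carboniferous 60, Neogene 20.45, Permian 46.998, Cretaceous 79 → longest is Cretaceous (79 Myr).

Carboniferous → Permian → Cretaceous → Neogene; total span 356.32 Myr; longest is Cretaceous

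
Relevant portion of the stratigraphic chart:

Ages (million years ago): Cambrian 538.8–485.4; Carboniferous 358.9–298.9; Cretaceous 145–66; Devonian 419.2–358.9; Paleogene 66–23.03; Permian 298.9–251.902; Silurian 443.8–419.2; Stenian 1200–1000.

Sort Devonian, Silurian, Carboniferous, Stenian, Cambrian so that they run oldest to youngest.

Stenian → Cambrian → Silurian → Devonian → Carboniferous

The oldest of these is Stenian (starts 1200 Ma) and the youngest is Carboniferous (ends 298.9 Ma).
In between, by decreasing start age: Cambrian (538.8), Silurian (443.8), Devonian (419.2).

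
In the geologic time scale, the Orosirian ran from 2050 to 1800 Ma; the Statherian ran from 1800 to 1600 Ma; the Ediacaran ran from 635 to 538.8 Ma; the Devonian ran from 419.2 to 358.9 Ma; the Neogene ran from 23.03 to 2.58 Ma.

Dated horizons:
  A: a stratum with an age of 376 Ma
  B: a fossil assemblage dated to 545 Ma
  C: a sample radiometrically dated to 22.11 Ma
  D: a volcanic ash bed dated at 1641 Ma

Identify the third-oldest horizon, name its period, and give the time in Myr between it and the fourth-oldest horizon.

A, in the Devonian; 353.89 million years to C

Larger Ma means older, so oldest first: D 1641 > B 545 > A 376 > C 22.11.
Counting 3 along gives A (376 Ma); the excerpt puts that inside the Devonian, 419.2–358.9 Ma.
Next in line is C (22.11 Ma), and 376 − 22.11 = 353.89 Myr.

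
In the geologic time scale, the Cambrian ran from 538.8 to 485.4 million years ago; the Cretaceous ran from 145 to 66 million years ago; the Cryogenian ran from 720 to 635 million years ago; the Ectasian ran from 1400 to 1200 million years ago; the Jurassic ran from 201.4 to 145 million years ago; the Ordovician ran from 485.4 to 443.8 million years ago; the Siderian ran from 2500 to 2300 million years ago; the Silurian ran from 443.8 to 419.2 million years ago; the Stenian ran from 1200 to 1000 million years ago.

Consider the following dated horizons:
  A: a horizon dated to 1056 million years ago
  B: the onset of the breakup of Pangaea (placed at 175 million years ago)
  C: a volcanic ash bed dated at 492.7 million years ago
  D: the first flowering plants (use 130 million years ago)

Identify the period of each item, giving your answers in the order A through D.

A — Stenian; B — Jurassic; C — Cambrian; D — Cretaceous

Match each age against the start–end ranges in the excerpt: A = 1056 Ma → Stenian (1200–1000); B = 175 Ma → Jurassic (201.4–145); C = 492.7 Ma → Cambrian (538.8–485.4); D = 130 Ma → Cretaceous (145–66).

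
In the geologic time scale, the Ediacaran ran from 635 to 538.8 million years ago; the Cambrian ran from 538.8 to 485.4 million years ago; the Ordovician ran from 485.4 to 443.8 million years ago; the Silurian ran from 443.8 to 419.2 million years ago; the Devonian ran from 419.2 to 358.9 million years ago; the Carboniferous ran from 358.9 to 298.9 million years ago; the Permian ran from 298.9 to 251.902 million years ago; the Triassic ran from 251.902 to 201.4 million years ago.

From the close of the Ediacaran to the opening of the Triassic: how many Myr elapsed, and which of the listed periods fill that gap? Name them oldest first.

286.898 million years; Cambrian, Ordovician, Silurian, Devonian, Carboniferous, Permian

End of Ediacaran = 538.8 Ma; start of Triassic = 251.902 Ma.
Gap = 538.8 − 251.902 = 286.898 Myr.
Periods wholly inside 538.8–251.902 Ma: Cambrian (538.8–485.4), Ordovician (485.4–443.8), Silurian (443.8–419.2), Devonian (419.2–358.9), Carboniferous (358.9–298.9), Permian (298.9–251.902).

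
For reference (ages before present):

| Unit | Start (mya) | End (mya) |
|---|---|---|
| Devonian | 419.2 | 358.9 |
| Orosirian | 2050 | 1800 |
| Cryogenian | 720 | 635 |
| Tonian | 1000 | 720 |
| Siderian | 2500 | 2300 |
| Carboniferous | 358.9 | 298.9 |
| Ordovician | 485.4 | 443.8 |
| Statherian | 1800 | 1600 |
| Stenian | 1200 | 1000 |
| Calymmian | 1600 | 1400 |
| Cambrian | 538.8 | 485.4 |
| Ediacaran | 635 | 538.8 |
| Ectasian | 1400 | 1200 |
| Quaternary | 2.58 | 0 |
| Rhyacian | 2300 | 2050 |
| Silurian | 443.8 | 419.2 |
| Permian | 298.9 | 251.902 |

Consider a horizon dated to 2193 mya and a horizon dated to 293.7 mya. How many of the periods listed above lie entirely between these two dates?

2193 Ma sits inside the Rhyacian (2300–2050) and 293.7 Ma inside the Permian (298.9–251.902); neither of those is wholly between the two dates.
The listed periods lying completely between them are Orosirian, Statherian, Calymmian, Ectasian, Stenian, Tonian, Cryogenian, Ediacaran, Cambrian, Ordovician, Silurian, Devonian, Carboniferous — 13 in all.

13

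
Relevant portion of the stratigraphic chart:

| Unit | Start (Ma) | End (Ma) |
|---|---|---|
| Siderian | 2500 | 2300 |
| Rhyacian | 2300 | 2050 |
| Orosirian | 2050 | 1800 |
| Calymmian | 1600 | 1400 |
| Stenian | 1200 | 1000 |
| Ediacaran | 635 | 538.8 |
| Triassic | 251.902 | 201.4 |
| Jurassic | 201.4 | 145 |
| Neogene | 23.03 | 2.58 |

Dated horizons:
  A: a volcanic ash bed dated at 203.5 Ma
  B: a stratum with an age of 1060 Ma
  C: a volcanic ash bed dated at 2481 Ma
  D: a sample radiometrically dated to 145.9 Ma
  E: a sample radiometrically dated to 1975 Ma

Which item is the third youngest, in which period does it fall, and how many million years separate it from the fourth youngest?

B, in the Stenian; 915 million years to E

Sorted youngest-first by Ma: D (145.9), A (203.5), B (1060), E (1975), C (2481).
The third youngest is B at 1060 Ma, which lies in 1200–1000 Ma: the Stenian.
The fourth youngest is E at 1975 Ma; separation = |1060 − 1975| = 915 Myr.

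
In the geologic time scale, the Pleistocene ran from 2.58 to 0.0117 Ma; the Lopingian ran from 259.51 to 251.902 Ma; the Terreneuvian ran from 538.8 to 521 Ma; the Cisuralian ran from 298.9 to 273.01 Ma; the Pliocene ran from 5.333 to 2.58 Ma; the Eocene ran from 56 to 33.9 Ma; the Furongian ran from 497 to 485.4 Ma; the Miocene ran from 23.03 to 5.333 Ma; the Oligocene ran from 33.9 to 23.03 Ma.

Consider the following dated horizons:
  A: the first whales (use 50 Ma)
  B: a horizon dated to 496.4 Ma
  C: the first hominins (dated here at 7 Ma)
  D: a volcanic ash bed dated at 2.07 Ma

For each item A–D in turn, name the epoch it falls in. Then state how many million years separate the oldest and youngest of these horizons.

Match each age against the start–end ranges in the excerpt: A = 50 Ma → Eocene (56–33.9); B = 496.4 Ma → Furongian (497–485.4); C = 7 Ma → Miocene (23.03–5.333); D = 2.07 Ma → Pleistocene (2.58–0.0117).
The largest age is 496.4 Ma and the smallest is 2.07 Ma; their difference is 494.33 Myr.

A — Eocene; B — Furongian; C — Miocene; D — Pleistocene; span 494.33 million years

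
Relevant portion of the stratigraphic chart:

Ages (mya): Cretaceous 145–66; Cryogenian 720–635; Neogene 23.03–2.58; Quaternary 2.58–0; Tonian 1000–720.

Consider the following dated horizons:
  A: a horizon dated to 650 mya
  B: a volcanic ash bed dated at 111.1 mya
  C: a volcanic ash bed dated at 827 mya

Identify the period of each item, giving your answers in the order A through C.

A — Cryogenian; B — Cretaceous; C — Tonian

A: 650 Ma lies in 720–635 Ma, so Cryogenian.
B: 111.1 Ma lies in 145–66 Ma, so Cretaceous.
C: 827 Ma lies in 1000–720 Ma, so Tonian.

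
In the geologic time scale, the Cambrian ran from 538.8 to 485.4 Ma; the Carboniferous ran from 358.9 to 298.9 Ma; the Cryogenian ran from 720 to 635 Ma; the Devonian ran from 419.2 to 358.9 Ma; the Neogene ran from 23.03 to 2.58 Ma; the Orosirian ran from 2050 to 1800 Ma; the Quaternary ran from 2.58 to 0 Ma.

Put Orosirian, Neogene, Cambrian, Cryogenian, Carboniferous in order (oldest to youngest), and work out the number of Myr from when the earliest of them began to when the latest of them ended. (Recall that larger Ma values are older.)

Orosirian, Cryogenian, Cambrian, Carboniferous, Neogene; total span 2047.42 Myr

Start ages (Ma): Orosirian 2050, Cryogenian 720, Cambrian 538.8, Carboniferous 358.9, Neogene 23.03.
Ordered oldest to youngest: Orosirian, Cryogenian, Cambrian, Carboniferous, Neogene.
Span = 2050 − 2.58 = 2047.42 Myr.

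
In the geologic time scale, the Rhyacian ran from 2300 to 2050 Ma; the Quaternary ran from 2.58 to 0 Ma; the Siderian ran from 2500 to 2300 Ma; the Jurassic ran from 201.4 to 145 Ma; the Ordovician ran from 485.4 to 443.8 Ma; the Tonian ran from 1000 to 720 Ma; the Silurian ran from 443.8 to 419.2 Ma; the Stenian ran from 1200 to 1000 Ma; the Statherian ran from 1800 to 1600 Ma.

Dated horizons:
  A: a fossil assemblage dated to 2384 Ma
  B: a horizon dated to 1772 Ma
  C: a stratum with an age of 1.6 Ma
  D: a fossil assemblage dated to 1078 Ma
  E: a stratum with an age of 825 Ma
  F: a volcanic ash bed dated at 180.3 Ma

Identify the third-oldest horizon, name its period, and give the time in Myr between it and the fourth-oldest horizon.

D, in the Stenian; 253 million years to E

Larger Ma means older, so oldest first: A 2384 > B 1772 > D 1078 > E 825 > F 180.3 > C 1.6.
Counting 3 along gives D (1078 Ma); the excerpt puts that inside the Stenian, 1200–1000 Ma.
Next in line is E (825 Ma), and 1078 − 825 = 253 Myr.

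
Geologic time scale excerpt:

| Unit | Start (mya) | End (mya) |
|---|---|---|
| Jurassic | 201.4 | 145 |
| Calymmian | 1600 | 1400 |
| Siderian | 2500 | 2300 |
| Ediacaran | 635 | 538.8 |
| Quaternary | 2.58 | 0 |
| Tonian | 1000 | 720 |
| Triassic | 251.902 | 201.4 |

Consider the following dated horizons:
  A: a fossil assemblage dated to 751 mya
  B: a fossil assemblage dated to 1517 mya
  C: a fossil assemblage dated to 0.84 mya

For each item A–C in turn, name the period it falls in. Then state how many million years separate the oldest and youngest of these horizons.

A — Tonian; B — Calymmian; C — Quaternary; span 1516.16 million years

A: 751 Ma lies in 1000–720 Ma, so Tonian.
B: 1517 Ma lies in 1600–1400 Ma, so Calymmian.
C: 0.84 Ma lies in 2.58–0 Ma, so Quaternary.
Oldest = 1517 Ma, youngest = 0.84 Ma → span 1516.16 Myr.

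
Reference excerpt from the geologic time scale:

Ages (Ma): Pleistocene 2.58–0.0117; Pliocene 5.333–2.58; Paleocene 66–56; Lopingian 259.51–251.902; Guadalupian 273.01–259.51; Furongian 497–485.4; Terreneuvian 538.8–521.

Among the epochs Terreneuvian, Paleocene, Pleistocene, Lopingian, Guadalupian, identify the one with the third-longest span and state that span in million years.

Durations: Terreneuvian 17.8; Paleocene 10; Pleistocene 2.5683; Lopingian 7.608; Guadalupian 13.5 Myr.
Sorted longest-first: Terreneuvian (17.8), Guadalupian (13.5), Paleocene (10), Lopingian (7.608), Pleistocene (2.5683).
The third longest is Paleocene at 10 Myr.

Paleocene, 10 million years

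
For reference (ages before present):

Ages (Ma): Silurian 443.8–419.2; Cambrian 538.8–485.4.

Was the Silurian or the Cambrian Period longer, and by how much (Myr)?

Silurian: 443.8 − 419.2 = 24.6 Myr.
Cambrian: 538.8 − 485.4 = 53.4 Myr.
Difference: 53.4 − 24.6 = 28.8 Myr, so the Cambrian was longer.

Cambrian, by 28.8 million years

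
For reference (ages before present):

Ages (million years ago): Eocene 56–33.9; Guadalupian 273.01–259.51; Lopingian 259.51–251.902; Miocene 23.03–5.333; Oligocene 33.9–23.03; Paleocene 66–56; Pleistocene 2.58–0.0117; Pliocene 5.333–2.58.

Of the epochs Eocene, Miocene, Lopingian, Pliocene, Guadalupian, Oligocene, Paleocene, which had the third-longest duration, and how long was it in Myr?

Guadalupian, 13.5 million years

Start − end for each: Eocene 56 − 33.9 = 22.1; Miocene 23.03 − 5.333 = 17.697; Lopingian 259.51 − 251.902 = 7.608; Pliocene 5.333 − 2.58 = 2.753; Guadalupian 273.01 − 259.51 = 13.5; Oligocene 33.9 − 23.03 = 10.87; Paleocene 66 − 56 = 10.
Ranking these from longest: Eocene > Miocene > Guadalupian > Oligocene > Paleocene > Lopingian > Pliocene.
Position 3 in that ranking is Guadalupian, which lasted 13.5 Myr.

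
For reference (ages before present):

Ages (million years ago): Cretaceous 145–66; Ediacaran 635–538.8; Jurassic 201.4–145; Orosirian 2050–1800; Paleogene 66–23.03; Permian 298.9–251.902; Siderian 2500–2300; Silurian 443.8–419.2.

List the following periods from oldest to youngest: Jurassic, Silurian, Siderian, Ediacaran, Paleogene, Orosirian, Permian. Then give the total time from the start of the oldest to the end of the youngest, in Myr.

Siderian → Orosirian → Ediacaran → Silurian → Permian → Jurassic → Paleogene; total span 2476.97 Myr

From the excerpt: Jurassic 201.4–145; Silurian 443.8–419.2; Siderian 2500–2300; Ediacaran 635–538.8; Paleogene 66–23.03; Orosirian 2050–1800; Permian 298.9–251.902 (Ma).
Larger Ma is earlier, so the oldest is Siderian and the youngest is Paleogene; oldest to youngest: Siderian, Orosirian, Ediacaran, Silurian, Permian, Jurassic, Paleogene.
Oldest start 2500 minus youngest end 23.03 gives 2476.97 Myr overall.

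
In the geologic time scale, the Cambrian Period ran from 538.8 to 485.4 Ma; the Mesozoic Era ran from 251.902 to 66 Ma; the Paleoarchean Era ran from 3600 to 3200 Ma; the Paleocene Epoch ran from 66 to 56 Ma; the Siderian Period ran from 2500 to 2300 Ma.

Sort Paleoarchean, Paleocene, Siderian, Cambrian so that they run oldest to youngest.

Paleoarchean, Siderian, Cambrian, Paleocene

Read off each span (Ma): Paleoarchean 3600–3200; Paleocene 66–56; Siderian 2500–2300; Cambrian 538.8–485.4.
Larger Ma is older, so oldest→youngest is Paleoarchean, Siderian, Cambrian, Paleocene.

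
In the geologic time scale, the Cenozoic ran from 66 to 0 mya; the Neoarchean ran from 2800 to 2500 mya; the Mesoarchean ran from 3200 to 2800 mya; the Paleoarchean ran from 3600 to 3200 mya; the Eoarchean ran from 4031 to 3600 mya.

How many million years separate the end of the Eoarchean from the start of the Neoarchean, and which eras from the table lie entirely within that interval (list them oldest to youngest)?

The Eoarchean closes at 3600 Ma and the Neoarchean opens at 2800 Ma, so the interval is 3600 − 2800 = 800 Myr.
An era fits inside if it starts at or after 3600 Ma and ends at or before 2800 Ma; oldest first that gives Paleoarchean, Mesoarchean.

800 million years; Paleoarchean, Mesoarchean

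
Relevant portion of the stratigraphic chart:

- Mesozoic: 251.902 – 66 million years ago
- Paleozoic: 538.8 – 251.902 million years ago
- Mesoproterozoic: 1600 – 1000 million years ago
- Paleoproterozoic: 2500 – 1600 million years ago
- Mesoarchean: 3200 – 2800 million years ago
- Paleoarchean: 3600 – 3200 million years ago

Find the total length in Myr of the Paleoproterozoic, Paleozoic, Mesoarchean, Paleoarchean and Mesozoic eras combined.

Each duration: Paleoproterozoic = 900; Paleozoic = 286.898; Mesoarchean = 400; Paleoarchean = 400; Mesozoic = 185.902.
Sum: 900 + 286.898 + 400 + 400 + 185.902 = 2172.8 Myr.

2172.8 million years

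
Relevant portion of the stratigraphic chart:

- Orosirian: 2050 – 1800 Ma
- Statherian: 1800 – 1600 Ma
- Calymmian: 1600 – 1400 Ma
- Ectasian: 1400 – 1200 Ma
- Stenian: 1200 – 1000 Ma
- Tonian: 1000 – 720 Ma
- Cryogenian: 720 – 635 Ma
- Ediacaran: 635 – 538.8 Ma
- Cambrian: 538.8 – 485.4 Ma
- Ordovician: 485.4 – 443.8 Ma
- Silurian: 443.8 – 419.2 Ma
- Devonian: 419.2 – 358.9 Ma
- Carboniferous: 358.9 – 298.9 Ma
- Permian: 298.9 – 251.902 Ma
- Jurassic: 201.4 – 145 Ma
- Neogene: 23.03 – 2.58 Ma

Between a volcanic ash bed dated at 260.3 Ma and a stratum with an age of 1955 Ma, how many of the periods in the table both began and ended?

12

1955 Ma sits inside the Orosirian (2050–1800) and 260.3 Ma inside the Permian (298.9–251.902); neither of those is wholly between the two dates.
The listed periods lying completely between them are Statherian, Calymmian, Ectasian, Stenian, Tonian, Cryogenian, Ediacaran, Cambrian, Ordovician, Silurian, Devonian, Carboniferous — 12 in all.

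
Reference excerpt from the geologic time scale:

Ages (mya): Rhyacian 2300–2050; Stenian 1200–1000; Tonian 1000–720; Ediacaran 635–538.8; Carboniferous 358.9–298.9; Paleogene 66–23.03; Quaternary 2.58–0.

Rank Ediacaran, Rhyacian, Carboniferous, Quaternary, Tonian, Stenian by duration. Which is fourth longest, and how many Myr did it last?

Ediacaran, 96.2 million years

Durations: Ediacaran 96.2; Rhyacian 250; Carboniferous 60; Quaternary 2.58; Tonian 280; Stenian 200 Myr.
Sorted longest-first: Tonian (280), Rhyacian (250), Stenian (200), Ediacaran (96.2), Carboniferous (60), Quaternary (2.58).
The fourth longest is Ediacaran at 96.2 Myr.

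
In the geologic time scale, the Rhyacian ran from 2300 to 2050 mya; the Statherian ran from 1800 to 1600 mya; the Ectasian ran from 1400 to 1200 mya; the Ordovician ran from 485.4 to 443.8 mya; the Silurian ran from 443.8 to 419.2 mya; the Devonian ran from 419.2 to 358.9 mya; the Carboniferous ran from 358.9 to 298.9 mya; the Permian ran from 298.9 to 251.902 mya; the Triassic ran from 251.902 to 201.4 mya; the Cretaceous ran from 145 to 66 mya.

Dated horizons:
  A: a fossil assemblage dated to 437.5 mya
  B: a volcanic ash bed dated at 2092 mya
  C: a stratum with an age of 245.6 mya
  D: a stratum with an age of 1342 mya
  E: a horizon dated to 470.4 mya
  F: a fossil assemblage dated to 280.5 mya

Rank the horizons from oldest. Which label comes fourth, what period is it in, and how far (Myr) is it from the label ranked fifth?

A, in the Silurian; 157 million years to F

Sorted oldest-first by Ma: B (2092), D (1342), E (470.4), A (437.5), F (280.5), C (245.6).
The fourth oldest is A at 437.5 Ma, which lies in 443.8–419.2 Ma: the Silurian.
The fifth oldest is F at 280.5 Ma; separation = |437.5 − 280.5| = 157 Myr.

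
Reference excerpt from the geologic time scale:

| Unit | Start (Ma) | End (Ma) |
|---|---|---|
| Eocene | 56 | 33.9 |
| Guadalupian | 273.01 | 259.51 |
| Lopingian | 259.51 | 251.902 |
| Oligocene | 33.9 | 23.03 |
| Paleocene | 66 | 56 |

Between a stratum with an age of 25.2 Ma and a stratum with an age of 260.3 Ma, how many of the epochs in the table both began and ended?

The older date is 260.3 Ma and the younger is 25.2 Ma.
Epochs with start < 260.3 and end > 25.2 Ma: Lopingian (259.51–251.902), Paleocene (66–56), Eocene (56–33.9).
That is 3 complete epochs.

3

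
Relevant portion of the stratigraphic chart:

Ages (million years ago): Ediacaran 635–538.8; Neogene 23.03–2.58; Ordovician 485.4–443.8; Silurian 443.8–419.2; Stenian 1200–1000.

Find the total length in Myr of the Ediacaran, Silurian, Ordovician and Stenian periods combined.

362.4 million years

Each duration: Ediacaran = 96.2; Silurian = 24.6; Ordovician = 41.6; Stenian = 200.
Sum: 96.2 + 24.6 + 41.6 + 200 = 362.4 Myr.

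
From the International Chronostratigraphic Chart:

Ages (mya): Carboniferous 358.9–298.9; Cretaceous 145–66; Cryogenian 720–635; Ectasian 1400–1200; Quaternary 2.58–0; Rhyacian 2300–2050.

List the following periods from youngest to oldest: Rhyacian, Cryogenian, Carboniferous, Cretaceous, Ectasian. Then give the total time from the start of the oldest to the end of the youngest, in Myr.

Start ages (Ma): Rhyacian 2300, Ectasian 1400, Cryogenian 720, Carboniferous 358.9, Cretaceous 145.
Ordered youngest to oldest: Cretaceous, Carboniferous, Cryogenian, Ectasian, Rhyacian.
Span = 2300 − 66 = 2234 Myr.

Cretaceous → Carboniferous → Cryogenian → Ectasian → Rhyacian; total span 2234 Myr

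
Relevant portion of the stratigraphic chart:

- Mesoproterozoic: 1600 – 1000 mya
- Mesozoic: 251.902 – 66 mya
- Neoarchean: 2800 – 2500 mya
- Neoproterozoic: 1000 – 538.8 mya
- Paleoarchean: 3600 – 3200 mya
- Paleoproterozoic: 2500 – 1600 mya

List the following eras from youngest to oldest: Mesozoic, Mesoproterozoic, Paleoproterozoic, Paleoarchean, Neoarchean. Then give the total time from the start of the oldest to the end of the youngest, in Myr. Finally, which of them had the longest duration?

Start ages (Ma): Paleoarchean 3600, Neoarchean 2800, Paleoproterozoic 2500, Mesoproterozoic 1600, Mesozoic 251.902.
Ordered youngest to oldest: Mesozoic, Mesoproterozoic, Paleoproterozoic, Neoarchean, Paleoarchean.
Span = 3600 − 66 = 3534 Myr.
Durations: Mesozoic 185.902, Paleoarchean 400, Mesoproterozoic 600, Paleoproterozoic 900, Neoarchean 300 → longest is Paleoproterozoic (900 Myr).

Mesozoic → Mesoproterozoic → Paleoproterozoic → Neoarchean → Paleoarchean; total span 3534 Myr; longest is Paleoproterozoic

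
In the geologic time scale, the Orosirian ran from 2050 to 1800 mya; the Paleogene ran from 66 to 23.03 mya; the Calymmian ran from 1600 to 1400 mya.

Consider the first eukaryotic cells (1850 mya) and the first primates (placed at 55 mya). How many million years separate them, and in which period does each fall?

1795 million years apart; the first in the Orosirian, the second in the Paleogene

Elapsed time: 1850 − 55 = 1795 Myr.
1850 Ma lies within 2050–1800 Ma: Orosirian.
55 Ma lies within 66–23.03 Ma: Paleogene.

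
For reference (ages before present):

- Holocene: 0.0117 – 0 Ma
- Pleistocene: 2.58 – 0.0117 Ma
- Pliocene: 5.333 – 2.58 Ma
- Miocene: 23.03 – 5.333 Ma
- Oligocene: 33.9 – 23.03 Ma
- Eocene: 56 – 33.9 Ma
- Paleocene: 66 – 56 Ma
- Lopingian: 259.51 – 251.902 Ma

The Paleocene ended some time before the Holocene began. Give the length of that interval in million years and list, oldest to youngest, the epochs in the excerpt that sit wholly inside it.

The Paleocene closes at 56 Ma and the Holocene opens at 0.0117 Ma, so the interval is 56 − 0.0117 = 55.9883 Myr.
An epoch fits inside if it starts at or after 56 Ma and ends at or before 0.0117 Ma; oldest first that gives Eocene, Oligocene, Miocene, Pliocene, Pleistocene.

55.9883 million years; Eocene, Oligocene, Miocene, Pliocene, Pleistocene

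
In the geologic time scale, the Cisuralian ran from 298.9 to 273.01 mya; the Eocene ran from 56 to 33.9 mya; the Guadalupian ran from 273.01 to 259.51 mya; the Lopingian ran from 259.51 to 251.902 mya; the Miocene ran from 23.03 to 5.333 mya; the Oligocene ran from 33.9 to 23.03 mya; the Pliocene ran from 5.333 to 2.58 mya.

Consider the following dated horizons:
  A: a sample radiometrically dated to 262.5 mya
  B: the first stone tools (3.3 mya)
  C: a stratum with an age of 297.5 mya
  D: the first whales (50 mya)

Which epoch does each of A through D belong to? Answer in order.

A — Guadalupian; B — Pliocene; C — Cisuralian; D — Eocene

A: 262.5 Ma lies in 273.01–259.51 Ma, so Guadalupian.
B: 3.3 Ma lies in 5.333–2.58 Ma, so Pliocene.
C: 297.5 Ma lies in 298.9–273.01 Ma, so Cisuralian.
D: 50 Ma lies in 56–33.9 Ma, so Eocene.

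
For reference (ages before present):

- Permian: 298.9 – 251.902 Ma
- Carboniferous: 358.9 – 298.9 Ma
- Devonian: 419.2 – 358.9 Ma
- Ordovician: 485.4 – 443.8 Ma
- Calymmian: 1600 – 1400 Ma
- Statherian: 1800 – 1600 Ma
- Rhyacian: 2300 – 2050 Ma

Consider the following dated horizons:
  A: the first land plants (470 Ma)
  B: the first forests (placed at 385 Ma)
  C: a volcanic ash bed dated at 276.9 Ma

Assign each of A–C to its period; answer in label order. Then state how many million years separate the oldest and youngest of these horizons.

A — Ordovician; B — Devonian; C — Permian; span 193.1 million years

Match each age against the start–end ranges in the excerpt: A = 470 Ma → Ordovician (485.4–443.8); B = 385 Ma → Devonian (419.2–358.9); C = 276.9 Ma → Permian (298.9–251.902).
The largest age is 470 Ma and the smallest is 276.9 Ma; their difference is 193.1 Myr.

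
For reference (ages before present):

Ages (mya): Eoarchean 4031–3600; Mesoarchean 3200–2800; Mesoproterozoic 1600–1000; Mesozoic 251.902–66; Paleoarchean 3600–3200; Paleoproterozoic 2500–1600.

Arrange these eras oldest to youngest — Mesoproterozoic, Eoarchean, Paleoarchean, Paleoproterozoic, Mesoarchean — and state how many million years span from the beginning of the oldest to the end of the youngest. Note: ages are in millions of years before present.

Eoarchean → Paleoarchean → Mesoarchean → Paleoproterozoic → Mesoproterozoic; total span 3031 Myr

Start ages (Ma): Eoarchean 4031, Paleoarchean 3600, Mesoarchean 3200, Paleoproterozoic 2500, Mesoproterozoic 1600.
Ordered oldest to youngest: Eoarchean, Paleoarchean, Mesoarchean, Paleoproterozoic, Mesoproterozoic.
Span = 4031 − 1000 = 3031 Myr.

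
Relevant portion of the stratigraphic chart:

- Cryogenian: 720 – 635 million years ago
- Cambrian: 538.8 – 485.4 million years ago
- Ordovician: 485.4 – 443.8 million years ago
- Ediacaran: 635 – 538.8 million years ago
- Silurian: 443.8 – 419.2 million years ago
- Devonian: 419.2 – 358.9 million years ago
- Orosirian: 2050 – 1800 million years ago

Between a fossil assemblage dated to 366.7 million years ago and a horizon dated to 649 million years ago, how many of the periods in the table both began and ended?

4

The older date is 649 Ma and the younger is 366.7 Ma.
Periods with start < 649 and end > 366.7 Ma: Ediacaran (635–538.8), Cambrian (538.8–485.4), Ordovician (485.4–443.8), Silurian (443.8–419.2).
That is 4 complete periods.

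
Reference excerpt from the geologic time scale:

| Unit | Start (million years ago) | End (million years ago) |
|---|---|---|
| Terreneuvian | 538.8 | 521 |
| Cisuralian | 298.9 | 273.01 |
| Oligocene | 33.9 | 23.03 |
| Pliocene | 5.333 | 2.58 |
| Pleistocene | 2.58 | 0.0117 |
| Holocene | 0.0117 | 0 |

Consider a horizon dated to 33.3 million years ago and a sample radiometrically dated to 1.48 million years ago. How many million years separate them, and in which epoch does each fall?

31.82 million years apart; the first in the Oligocene, the second in the Pleistocene

Elapsed time: 33.3 − 1.48 = 31.82 Myr.
33.3 Ma lies within 33.9–23.03 Ma: Oligocene.
1.48 Ma lies within 2.58–0.0117 Ma: Pleistocene.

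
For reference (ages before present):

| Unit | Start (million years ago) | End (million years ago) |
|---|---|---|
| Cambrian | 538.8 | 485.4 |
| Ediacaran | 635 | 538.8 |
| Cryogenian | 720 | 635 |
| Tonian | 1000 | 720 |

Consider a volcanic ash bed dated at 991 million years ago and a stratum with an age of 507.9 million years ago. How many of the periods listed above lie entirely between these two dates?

The older date is 991 Ma and the younger is 507.9 Ma.
Periods with start < 991 and end > 507.9 Ma: Cryogenian (720–635), Ediacaran (635–538.8).
That is 2 complete periods.

2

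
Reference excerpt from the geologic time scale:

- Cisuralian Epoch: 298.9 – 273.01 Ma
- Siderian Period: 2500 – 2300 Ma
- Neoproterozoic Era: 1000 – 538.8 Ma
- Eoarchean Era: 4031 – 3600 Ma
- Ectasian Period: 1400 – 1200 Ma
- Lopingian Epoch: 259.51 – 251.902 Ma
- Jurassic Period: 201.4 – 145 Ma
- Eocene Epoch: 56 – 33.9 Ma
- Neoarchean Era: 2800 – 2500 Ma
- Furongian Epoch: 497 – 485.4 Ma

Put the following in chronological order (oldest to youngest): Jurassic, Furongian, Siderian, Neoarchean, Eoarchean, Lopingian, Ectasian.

The oldest of these is Eoarchean (starts 4031 Ma) and the youngest is Jurassic (ends 145 Ma).
In between, by decreasing start age: Neoarchean (2800), Siderian (2500), Ectasian (1400), Furongian (497), Lopingian (259.51).

Eoarchean, then Neoarchean, then Siderian, then Ectasian, then Furongian, then Lopingian, then Jurassic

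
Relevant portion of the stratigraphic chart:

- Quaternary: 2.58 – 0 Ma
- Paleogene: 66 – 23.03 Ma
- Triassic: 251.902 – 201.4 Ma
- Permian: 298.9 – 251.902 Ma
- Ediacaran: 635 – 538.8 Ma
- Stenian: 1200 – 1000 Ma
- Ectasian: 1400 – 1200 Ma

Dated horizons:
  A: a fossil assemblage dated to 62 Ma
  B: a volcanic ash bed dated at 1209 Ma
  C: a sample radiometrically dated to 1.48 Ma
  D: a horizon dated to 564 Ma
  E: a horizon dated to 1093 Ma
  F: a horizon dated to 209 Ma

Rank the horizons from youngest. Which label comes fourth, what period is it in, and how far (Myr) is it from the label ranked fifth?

Sorted youngest-first by Ma: C (1.48), A (62), F (209), D (564), E (1093), B (1209).
The fourth youngest is D at 564 Ma, which lies in 635–538.8 Ma: the Ediacaran.
The fifth youngest is E at 1093 Ma; separation = |564 − 1093| = 529 Myr.

D, in the Ediacaran; 529 million years to E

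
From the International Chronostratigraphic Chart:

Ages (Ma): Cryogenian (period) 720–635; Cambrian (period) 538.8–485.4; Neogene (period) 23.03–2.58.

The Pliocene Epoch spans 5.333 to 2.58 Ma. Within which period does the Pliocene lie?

The Pliocene (5.333–2.58 Ma) lies entirely within 23.03–2.58 Ma, the Neogene Period.

Neogene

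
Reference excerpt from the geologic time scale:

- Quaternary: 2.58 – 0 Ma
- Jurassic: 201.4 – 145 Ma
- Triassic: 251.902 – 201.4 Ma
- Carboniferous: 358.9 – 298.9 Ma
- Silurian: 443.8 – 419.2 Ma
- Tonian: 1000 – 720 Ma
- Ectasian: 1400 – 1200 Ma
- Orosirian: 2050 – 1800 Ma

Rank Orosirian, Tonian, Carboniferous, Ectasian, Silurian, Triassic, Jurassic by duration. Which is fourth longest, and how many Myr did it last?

Start − end for each: Orosirian 2050 − 1800 = 250; Tonian 1000 − 720 = 280; Carboniferous 358.9 − 298.9 = 60; Ectasian 1400 − 1200 = 200; Silurian 443.8 − 419.2 = 24.6; Triassic 251.902 − 201.4 = 50.502; Jurassic 201.4 − 145 = 56.4.
Ranking these from longest: Tonian > Orosirian > Ectasian > Carboniferous > Jurassic > Triassic > Silurian.
Position 4 in that ranking is Carboniferous, which lasted 60 Myr.

Carboniferous, 60 million years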